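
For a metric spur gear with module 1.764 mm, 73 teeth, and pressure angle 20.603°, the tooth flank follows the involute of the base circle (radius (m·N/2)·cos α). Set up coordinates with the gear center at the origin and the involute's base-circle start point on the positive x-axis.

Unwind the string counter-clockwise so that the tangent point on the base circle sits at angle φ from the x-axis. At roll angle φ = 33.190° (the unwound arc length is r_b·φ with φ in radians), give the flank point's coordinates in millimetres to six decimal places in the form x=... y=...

pitch radius r_p = m·N/2 = 1.764·73/2 = 64.386000
base radius r_b = r_p·cos α = 64.386000·cos 20.603° = 60.267943
roll angle φ = 33.190° = 0.57927478 rad
x = r_b·(cos φ + φ·sin φ) = 60.267943·(0.83685987 + 0.57927478·0.54741717) = 69.547087
y = r_b·(sin φ − φ·cos φ) = 60.267943·(0.54741717 − 0.57927478·0.83685987) = 3.775507

x=69.547087 y=3.775507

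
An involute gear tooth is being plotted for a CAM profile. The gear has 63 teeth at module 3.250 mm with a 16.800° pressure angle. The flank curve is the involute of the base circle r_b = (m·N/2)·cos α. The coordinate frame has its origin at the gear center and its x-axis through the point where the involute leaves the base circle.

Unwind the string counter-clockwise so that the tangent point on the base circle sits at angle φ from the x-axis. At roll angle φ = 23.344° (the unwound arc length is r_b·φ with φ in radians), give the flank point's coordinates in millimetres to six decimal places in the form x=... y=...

x=105.805519 y=2.173007

pitch radius r_p = m·N/2 = 3.250·63/2 = 102.375000
base radius r_b = r_p·cos α = 102.375000·cos 16.800° = 98.005584
roll angle φ = 23.344° = 0.40742966 rad
x = r_b·(cos φ + φ·sin φ) = 98.005584·(0.91814235 + 0.40742966·0.39625070) = 105.805519
y = r_b·(sin φ − φ·cos φ) = 98.005584·(0.39625070 − 0.40742966·0.91814235) = 2.173007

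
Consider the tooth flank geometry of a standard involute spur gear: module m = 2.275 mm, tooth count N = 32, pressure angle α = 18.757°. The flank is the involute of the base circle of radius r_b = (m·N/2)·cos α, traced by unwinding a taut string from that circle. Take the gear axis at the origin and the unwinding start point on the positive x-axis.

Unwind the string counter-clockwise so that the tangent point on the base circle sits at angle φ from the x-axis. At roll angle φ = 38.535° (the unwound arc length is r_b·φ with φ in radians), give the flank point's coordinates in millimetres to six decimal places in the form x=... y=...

pitch radius r_p = m·N/2 = 2.275·32/2 = 36.400000
base radius r_b = r_p·cos α = 36.400000·cos 18.757° = 34.466827
roll angle φ = 38.535° = 0.67256263 rad
x = r_b·(cos φ + φ·sin φ) = 34.466827·(0.78222774 + 0.67256263·0.62299259) = 41.402561
y = r_b·(sin φ − φ·cos φ) = 34.466827·(0.62299259 − 0.67256263·0.78222774) = 3.339679

x=41.402561 y=3.339679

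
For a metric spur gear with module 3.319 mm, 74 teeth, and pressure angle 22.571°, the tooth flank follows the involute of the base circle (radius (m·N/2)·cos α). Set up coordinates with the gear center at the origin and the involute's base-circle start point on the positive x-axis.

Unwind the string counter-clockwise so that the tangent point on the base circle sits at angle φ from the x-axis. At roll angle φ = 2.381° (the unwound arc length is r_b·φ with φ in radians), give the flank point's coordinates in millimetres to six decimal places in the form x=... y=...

x=113.494728 y=0.002712

pitch radius r_p = m·N/2 = 3.319·74/2 = 122.803000
base radius r_b = r_p·cos α = 122.803000·cos 22.571° = 113.396856
roll angle φ = 2.381° = 0.04155629 rad
x = r_b·(cos φ + φ·sin φ) = 113.396856·(0.99913666 + 0.04155629·0.04154433) = 113.494728
y = r_b·(sin φ − φ·cos φ) = 113.396856·(0.04154433 − 0.04155629·0.99913666) = 0.002712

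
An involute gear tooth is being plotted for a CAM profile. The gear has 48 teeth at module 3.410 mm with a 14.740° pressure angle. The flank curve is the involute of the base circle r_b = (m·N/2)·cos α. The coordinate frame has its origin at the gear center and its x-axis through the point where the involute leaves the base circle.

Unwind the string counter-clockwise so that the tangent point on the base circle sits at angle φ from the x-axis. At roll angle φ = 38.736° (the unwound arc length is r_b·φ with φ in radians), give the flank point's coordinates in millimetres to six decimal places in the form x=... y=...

x=95.219552 y=7.785851

pitch radius r_p = m·N/2 = 3.410·48/2 = 81.840000
base radius r_b = r_p·cos α = 81.840000·cos 14.740° = 79.146675
roll angle φ = 38.736° = 0.67607074 rad
x = r_b·(cos φ + φ·sin φ) = 79.146675·(0.78003740 + 0.67607074·0.62573289) = 95.219552
y = r_b·(sin φ − φ·cos φ) = 79.146675·(0.62573289 − 0.67607074·0.78003740) = 7.785851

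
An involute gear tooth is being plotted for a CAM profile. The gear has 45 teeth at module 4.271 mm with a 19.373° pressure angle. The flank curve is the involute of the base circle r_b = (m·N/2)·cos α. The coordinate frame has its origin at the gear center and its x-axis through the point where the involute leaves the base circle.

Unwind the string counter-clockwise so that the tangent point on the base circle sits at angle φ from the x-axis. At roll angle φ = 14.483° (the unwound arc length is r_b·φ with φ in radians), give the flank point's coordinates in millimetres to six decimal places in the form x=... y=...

pitch radius r_p = m·N/2 = 4.271·45/2 = 96.097500
base radius r_b = r_p·cos α = 96.097500·cos 19.373° = 90.656371
roll angle φ = 14.483° = 0.25277604 rad
x = r_b·(cos φ + φ·sin φ) = 90.656371·(0.96822189 + 0.25277604·0.25009274) = 93.506547
y = r_b·(sin φ − φ·cos φ) = 90.656371·(0.25009274 − 0.25277604·0.96822189) = 0.484962

x=93.506547 y=0.484962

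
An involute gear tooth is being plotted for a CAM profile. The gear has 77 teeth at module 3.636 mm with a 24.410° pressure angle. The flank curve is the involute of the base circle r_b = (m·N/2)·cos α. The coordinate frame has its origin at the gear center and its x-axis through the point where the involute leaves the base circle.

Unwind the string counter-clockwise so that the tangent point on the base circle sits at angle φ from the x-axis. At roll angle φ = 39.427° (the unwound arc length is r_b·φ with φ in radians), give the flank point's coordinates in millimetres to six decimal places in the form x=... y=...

pitch radius r_p = m·N/2 = 3.636·77/2 = 139.986000
base radius r_b = r_p·cos α = 139.986000·cos 24.410° = 127.472868
roll angle φ = 39.427° = 0.68813096 rad
x = r_b·(cos φ + φ·sin φ) = 127.472868·(0.77243438 + 0.68813096·0.63509458) = 154.173670
y = r_b·(sin φ − φ·cos φ) = 127.472868·(0.63509458 − 0.68813096·0.77243438) = 13.200908

x=154.173670 y=13.200908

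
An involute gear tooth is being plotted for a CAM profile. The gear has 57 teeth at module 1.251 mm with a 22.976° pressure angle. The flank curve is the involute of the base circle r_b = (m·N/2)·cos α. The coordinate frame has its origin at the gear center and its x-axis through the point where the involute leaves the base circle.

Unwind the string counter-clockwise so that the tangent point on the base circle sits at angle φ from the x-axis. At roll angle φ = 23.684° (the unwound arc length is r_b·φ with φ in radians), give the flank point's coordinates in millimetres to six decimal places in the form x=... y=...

pitch radius r_p = m·N/2 = 1.251·57/2 = 35.653500
base radius r_b = r_p·cos α = 35.653500·cos 22.976° = 32.825052
roll angle φ = 23.684° = 0.41336378 rad
x = r_b·(cos φ + φ·sin φ) = 32.825052·(0.91577480 + 0.41336378·0.40169206) = 35.510790
y = r_b·(sin φ − φ·cos φ) = 32.825052·(0.40169206 − 0.41336378·0.91577480) = 0.759701

x=35.510790 y=0.759701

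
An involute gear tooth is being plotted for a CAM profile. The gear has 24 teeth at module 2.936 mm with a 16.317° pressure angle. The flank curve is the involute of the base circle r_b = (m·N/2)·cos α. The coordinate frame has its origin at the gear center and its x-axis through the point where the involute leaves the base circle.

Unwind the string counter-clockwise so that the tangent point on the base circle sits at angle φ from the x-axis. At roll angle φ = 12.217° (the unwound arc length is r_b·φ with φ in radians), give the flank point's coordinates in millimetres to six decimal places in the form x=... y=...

pitch radius r_p = m·N/2 = 2.936·24/2 = 35.232000
base radius r_b = r_p·cos α = 35.232000·cos 16.317° = 33.812925
roll angle φ = 12.217° = 0.21322687 rad
x = r_b·(cos φ + φ·sin φ) = 33.812925·(0.97735315 + 0.21322687·0.21161479) = 34.572874
y = r_b·(sin φ − φ·cos φ) = 33.812925·(0.21161479 − 0.21322687·0.97735315) = 0.108771

x=34.572874 y=0.108771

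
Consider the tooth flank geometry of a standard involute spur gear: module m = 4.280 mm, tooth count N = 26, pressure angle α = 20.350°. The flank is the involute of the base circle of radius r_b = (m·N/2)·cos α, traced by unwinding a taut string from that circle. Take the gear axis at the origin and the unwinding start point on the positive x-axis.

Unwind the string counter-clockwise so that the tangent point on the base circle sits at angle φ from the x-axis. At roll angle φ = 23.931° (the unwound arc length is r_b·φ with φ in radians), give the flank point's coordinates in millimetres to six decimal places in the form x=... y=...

pitch radius r_p = m·N/2 = 4.280·26/2 = 55.640000
base radius r_b = r_p·cos α = 55.640000·cos 20.350° = 52.167275
roll angle φ = 23.931° = 0.41767474 rad
x = r_b·(cos φ + φ·sin φ) = 52.167275·(0.91403462 + 0.41767474·0.40563619) = 56.521083
y = r_b·(sin φ − φ·cos φ) = 52.167275·(0.40563619 − 0.41767474·0.91403462) = 1.245077

x=56.521083 y=1.245077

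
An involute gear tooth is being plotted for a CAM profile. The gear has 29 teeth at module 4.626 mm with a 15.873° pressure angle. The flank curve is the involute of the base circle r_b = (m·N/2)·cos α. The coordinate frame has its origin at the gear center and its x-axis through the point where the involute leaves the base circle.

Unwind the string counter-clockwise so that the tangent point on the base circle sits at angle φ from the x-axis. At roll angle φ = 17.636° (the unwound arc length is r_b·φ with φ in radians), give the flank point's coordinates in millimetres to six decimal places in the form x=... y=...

pitch radius r_p = m·N/2 = 4.626·29/2 = 67.077000
base radius r_b = r_p·cos α = 67.077000·cos 15.873° = 64.519374
roll angle φ = 17.636° = 0.30780627 rad
x = r_b·(cos φ + φ·sin φ) = 64.519374·(0.95300050 + 0.30780627·0.30296874) = 67.503794
y = r_b·(sin φ − φ·cos φ) = 64.519374·(0.30296874 − 0.30780627·0.95300050) = 0.621271

x=67.503794 y=0.621271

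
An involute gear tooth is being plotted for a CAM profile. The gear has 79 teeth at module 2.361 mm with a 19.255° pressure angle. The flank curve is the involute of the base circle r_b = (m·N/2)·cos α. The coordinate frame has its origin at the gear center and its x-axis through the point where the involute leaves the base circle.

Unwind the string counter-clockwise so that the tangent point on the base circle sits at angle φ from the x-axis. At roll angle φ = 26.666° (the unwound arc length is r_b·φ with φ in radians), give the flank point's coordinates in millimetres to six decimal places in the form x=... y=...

x=97.067693 y=2.894949

pitch radius r_p = m·N/2 = 2.361·79/2 = 93.259500
base radius r_b = r_p·cos α = 93.259500·cos 19.255° = 88.042586
roll angle φ = 26.666° = 0.46540950 rad
x = r_b·(cos φ + φ·sin φ) = 88.042586·(0.89363786 + 0.46540950·0.44878878) = 97.067693
y = r_b·(sin φ − φ·cos φ) = 88.042586·(0.44878878 − 0.46540950·0.89363786) = 2.894949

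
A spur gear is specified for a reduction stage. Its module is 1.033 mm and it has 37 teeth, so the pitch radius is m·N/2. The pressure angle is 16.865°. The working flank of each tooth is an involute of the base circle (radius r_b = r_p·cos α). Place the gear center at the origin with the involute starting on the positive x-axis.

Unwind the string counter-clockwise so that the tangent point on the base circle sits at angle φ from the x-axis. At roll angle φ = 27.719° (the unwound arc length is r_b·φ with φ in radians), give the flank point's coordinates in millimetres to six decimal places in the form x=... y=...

x=20.305191 y=0.674256

pitch radius r_p = m·N/2 = 1.033·37/2 = 19.110500
base radius r_b = r_p·cos α = 19.110500·cos 16.865° = 18.288576
roll angle φ = 27.719° = 0.48378782 rad
x = r_b·(cos φ + φ·sin φ) = 18.288576·(0.88523943 + 0.48378782·0.46513563) = 20.305191
y = r_b·(sin φ − φ·cos φ) = 18.288576·(0.46513563 − 0.48378782·0.88523943) = 0.674256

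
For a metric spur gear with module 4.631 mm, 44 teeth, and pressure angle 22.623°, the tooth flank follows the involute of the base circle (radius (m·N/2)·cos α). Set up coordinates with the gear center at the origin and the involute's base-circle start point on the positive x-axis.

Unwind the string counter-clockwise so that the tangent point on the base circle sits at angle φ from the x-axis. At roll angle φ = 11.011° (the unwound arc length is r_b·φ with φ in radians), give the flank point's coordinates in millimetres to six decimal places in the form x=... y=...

x=95.763393 y=0.221672

pitch radius r_p = m·N/2 = 4.631·44/2 = 101.882000
base radius r_b = r_p·cos α = 101.882000·cos 22.623° = 94.042779
roll angle φ = 11.011° = 0.19217820 rad
x = r_b·(cos φ + φ·sin φ) = 94.042779·(0.98159053 + 0.19217820·0.19099745) = 95.763393
y = r_b·(sin φ − φ·cos φ) = 94.042779·(0.19099745 − 0.19217820·0.98159053) = 0.221672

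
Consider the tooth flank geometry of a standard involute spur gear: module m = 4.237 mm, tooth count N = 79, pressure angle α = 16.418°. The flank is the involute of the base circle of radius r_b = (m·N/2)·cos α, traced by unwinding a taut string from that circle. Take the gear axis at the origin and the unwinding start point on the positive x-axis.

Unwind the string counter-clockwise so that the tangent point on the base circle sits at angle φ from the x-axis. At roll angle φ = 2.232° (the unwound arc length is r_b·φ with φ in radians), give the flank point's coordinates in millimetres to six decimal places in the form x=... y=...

pitch radius r_p = m·N/2 = 4.237·79/2 = 167.361500
base radius r_b = r_p·cos α = 167.361500·cos 16.418° = 160.537373
roll angle φ = 2.232° = 0.03895575 rad
x = r_b·(cos φ + φ·sin φ) = 160.537373·(0.99924132 + 0.03895575·0.03894590) = 160.659138
y = r_b·(sin φ − φ·cos φ) = 160.537373·(0.03894590 − 0.03895575·0.99924132) = 0.003163

x=160.659138 y=0.003163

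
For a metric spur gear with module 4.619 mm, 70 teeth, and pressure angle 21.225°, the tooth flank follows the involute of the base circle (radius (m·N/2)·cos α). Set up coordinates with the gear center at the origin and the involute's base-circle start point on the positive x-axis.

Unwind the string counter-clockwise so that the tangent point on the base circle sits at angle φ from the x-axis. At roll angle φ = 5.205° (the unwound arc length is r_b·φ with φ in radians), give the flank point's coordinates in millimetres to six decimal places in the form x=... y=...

x=151.319157 y=0.037629

pitch radius r_p = m·N/2 = 4.619·70/2 = 161.665000
base radius r_b = r_p·cos α = 161.665000·cos 21.225° = 150.698604
roll angle φ = 5.205° = 0.09084439 rad
x = r_b·(cos φ + φ·sin φ) = 150.698604·(0.99587649 + 0.09084439·0.09071949) = 151.319157
y = r_b·(sin φ − φ·cos φ) = 150.698604·(0.09071949 − 0.09084439·0.99587649) = 0.037629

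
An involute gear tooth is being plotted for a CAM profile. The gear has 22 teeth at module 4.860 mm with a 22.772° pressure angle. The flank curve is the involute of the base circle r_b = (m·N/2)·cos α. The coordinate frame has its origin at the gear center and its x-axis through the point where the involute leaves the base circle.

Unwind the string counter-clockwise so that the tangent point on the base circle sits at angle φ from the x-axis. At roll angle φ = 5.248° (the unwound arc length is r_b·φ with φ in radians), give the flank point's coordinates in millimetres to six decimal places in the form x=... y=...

x=49.499263 y=0.012616

pitch radius r_p = m·N/2 = 4.860·22/2 = 53.460000
base radius r_b = r_p·cos α = 53.460000·cos 22.772° = 49.292922
roll angle φ = 5.248° = 0.09159488 rad
x = r_b·(cos φ + φ·sin φ) = 49.292922·(0.99580812 + 0.09159488·0.09146686) = 49.499263
y = r_b·(sin φ − φ·cos φ) = 49.292922·(0.09146686 − 0.09159488·0.99580812) = 0.012616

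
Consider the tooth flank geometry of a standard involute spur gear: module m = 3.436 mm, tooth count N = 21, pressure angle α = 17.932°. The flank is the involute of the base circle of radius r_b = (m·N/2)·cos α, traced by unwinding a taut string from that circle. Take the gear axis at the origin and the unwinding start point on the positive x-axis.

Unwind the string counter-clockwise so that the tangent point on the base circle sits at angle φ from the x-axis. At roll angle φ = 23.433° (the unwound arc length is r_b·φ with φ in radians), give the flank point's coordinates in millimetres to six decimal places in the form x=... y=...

pitch radius r_p = m·N/2 = 3.436·21/2 = 36.078000
base radius r_b = r_p·cos α = 36.078000·cos 17.932° = 34.325424
roll angle φ = 23.433° = 0.40898300 rad
x = r_b·(cos φ + φ·sin φ) = 34.325424·(0.91752573 + 0.40898300·0.39767641) = 37.077247
y = r_b·(sin φ − φ·cos φ) = 34.325424·(0.39767641 − 0.40898300·0.91752573) = 0.769713

x=37.077247 y=0.769713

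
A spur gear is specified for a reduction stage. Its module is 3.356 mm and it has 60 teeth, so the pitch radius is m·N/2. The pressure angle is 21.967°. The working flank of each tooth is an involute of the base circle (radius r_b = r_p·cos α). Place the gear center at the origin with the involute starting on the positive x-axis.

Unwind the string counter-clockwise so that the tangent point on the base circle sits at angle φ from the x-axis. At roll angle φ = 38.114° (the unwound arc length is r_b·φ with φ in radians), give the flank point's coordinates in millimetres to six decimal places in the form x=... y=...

x=111.799457 y=8.762608

pitch radius r_p = m·N/2 = 3.356·60/2 = 100.680000
base radius r_b = r_p·cos α = 100.680000·cos 21.967° = 93.370577
roll angle φ = 38.114° = 0.66521479 rad
x = r_b·(cos φ + φ·sin φ) = 93.370577·(0.78678423 + 0.66521479·0.61722814) = 111.799457
y = r_b·(sin φ − φ·cos φ) = 93.370577·(0.61722814 − 0.66521479·0.78678423) = 8.762608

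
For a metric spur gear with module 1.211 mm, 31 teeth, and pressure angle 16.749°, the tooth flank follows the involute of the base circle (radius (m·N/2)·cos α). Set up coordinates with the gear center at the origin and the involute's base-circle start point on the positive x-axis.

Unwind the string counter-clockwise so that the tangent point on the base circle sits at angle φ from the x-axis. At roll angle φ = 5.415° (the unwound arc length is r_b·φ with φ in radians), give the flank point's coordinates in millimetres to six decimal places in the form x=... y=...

pitch radius r_p = m·N/2 = 1.211·31/2 = 18.770500
base radius r_b = r_p·cos α = 18.770500·cos 16.749° = 17.974188
roll angle φ = 5.415° = 0.09450958 rad
x = r_b·(cos φ + φ·sin φ) = 17.974188·(0.99553729 + 0.09450958·0.09436895) = 18.054282
y = r_b·(sin φ − φ·cos φ) = 17.974188·(0.09436895 − 0.09450958·0.99553729) = 0.005053

x=18.054282 y=0.005053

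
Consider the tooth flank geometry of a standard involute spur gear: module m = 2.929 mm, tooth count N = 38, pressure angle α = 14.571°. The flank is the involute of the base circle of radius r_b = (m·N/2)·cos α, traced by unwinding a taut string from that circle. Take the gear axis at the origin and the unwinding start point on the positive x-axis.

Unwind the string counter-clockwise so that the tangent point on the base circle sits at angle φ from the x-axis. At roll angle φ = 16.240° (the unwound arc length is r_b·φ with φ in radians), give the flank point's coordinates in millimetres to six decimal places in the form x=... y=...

pitch radius r_p = m·N/2 = 2.929·38/2 = 55.651000
base radius r_b = r_p·cos α = 55.651000·cos 14.571° = 53.861076
roll angle φ = 16.240° = 0.28344147 rad
x = r_b·(cos φ + φ·sin φ) = 53.861076·(0.96009868 + 0.28344147·0.27966145) = 55.981389
y = r_b·(sin φ − φ·cos φ) = 53.861076·(0.27966145 − 0.28344147·0.96009868) = 0.405556

x=55.981389 y=0.405556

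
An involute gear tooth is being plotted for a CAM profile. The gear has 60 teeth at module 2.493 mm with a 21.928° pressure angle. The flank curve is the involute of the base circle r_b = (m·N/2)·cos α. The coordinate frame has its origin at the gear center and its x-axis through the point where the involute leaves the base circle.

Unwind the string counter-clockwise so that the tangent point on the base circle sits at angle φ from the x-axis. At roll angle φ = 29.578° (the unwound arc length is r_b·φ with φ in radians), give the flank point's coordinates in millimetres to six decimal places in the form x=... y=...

x=78.017050 y=3.097623

pitch radius r_p = m·N/2 = 2.493·60/2 = 74.790000
base radius r_b = r_p·cos α = 74.790000·cos 21.928° = 69.379233
roll angle φ = 29.578° = 0.51623349 rad
x = r_b·(cos φ + φ·sin φ) = 69.379233·(0.86968453 + 0.51623349·0.49360797) = 78.017050
y = r_b·(sin φ − φ·cos φ) = 69.379233·(0.49360797 − 0.51623349·0.86968453) = 3.097623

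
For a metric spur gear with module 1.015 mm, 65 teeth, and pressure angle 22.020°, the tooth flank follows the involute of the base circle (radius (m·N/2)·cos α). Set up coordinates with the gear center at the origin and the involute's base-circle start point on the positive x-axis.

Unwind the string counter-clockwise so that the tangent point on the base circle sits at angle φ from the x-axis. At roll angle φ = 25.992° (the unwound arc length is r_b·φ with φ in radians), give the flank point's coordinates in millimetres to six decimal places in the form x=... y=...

x=33.567829 y=0.932223

pitch radius r_p = m·N/2 = 1.015·65/2 = 32.987500
base radius r_b = r_p·cos α = 32.987500·cos 22.020° = 30.581162
roll angle φ = 25.992° = 0.45364598 rad
x = r_b·(cos φ + φ·sin φ) = 30.581162·(0.89885525 + 0.45364598·0.43824565) = 33.567829
y = r_b·(sin φ − φ·cos φ) = 30.581162·(0.43824565 − 0.45364598·0.89885525) = 0.932223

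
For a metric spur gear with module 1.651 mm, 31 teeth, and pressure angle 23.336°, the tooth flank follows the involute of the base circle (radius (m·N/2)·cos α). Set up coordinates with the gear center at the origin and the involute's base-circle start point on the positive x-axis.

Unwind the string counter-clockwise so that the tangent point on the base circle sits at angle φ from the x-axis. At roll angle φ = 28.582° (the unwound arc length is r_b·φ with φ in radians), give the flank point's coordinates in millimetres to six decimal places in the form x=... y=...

x=26.241395 y=0.948326

pitch radius r_p = m·N/2 = 1.651·31/2 = 25.590500
base radius r_b = r_p·cos α = 25.590500·cos 23.336° = 23.497138
roll angle φ = 28.582° = 0.49885001 rad
x = r_b·(cos φ + φ·sin φ) = 23.497138·(0.87813332 + 0.49885001·0.47841601) = 26.241395
y = r_b·(sin φ − φ·cos φ) = 23.497138·(0.47841601 − 0.49885001·0.87813332) = 0.948326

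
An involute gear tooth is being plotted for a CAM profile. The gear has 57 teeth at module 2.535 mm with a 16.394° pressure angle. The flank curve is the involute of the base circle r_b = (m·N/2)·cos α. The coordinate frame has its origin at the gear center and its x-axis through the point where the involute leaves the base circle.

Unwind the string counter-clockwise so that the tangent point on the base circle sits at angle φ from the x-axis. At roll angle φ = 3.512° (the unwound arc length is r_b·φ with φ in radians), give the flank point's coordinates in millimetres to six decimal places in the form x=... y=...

pitch radius r_p = m·N/2 = 2.535·57/2 = 72.247500
base radius r_b = r_p·cos α = 72.247500·cos 16.394° = 69.310172
roll angle φ = 3.512° = 0.06129596 rad
x = r_b·(cos φ + φ·sin φ) = 69.310172·(0.99812199 + 0.06129596·0.06125759) = 69.440256
y = r_b·(sin φ − φ·cos φ) = 69.310172·(0.06125759 − 0.06129596·0.99812199) = 0.005319

x=69.440256 y=0.005319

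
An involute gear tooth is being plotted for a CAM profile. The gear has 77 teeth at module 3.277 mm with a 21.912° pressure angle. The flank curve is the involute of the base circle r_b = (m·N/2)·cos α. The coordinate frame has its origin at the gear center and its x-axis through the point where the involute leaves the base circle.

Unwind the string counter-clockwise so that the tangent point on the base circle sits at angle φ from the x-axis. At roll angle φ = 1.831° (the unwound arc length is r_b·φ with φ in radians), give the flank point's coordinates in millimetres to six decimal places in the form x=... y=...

pitch radius r_p = m·N/2 = 3.277·77/2 = 126.164500
base radius r_b = r_p·cos α = 126.164500·cos 21.912° = 117.050139
roll angle φ = 1.831° = 0.03195698 rad
x = r_b·(cos φ + φ·sin φ) = 117.050139·(0.99948942 + 0.03195698·0.03195154) = 117.109892
y = r_b·(sin φ − φ·cos φ) = 117.050139·(0.03195154 − 0.03195698·0.99948942) = 0.001273

x=117.109892 y=0.001273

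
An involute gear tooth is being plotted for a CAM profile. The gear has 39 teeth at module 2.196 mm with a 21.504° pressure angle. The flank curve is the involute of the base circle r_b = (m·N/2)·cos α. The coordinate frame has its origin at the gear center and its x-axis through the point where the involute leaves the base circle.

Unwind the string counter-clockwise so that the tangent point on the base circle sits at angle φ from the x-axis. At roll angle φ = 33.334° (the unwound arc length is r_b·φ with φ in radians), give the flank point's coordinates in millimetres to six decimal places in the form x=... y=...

pitch radius r_p = m·N/2 = 2.196·39/2 = 42.822000
base radius r_b = r_p·cos α = 42.822000·cos 21.504° = 39.841245
roll angle φ = 33.334° = 0.58178805 rad
x = r_b·(cos φ + φ·sin φ) = 39.841245·(0.83548142 + 0.58178805·0.54951870) = 46.024002
y = r_b·(sin φ − φ·cos φ) = 39.841245·(0.54951870 − 0.58178805·0.83548142) = 2.527751

x=46.024002 y=2.527751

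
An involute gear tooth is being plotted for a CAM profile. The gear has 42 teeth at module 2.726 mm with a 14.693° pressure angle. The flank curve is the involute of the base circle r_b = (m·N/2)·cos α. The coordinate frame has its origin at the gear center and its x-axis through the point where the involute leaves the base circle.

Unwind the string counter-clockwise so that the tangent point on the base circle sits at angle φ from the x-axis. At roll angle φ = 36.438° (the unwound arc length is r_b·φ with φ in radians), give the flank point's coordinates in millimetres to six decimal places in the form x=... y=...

x=65.464894 y=4.558401

pitch radius r_p = m·N/2 = 2.726·42/2 = 57.246000
base radius r_b = r_p·cos α = 57.246000·cos 14.693° = 55.373984
roll angle φ = 36.438° = 0.63596307 rad
x = r_b·(cos φ + φ·sin φ) = 55.373984·(0.80450005 + 0.63596307·0.59395258) = 65.464894
y = r_b·(sin φ − φ·cos φ) = 55.373984·(0.59395258 − 0.63596307·0.80450005) = 4.558401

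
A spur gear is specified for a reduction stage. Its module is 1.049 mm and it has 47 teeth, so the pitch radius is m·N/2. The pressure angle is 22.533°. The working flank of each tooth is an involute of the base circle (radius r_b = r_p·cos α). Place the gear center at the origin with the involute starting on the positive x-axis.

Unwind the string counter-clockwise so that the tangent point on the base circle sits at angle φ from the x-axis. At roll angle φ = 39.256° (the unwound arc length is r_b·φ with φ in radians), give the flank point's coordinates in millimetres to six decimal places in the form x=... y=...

pitch radius r_p = m·N/2 = 1.049·47/2 = 24.651500
base radius r_b = r_p·cos α = 24.651500·cos 22.533° = 22.769579
roll angle φ = 39.256° = 0.68514645 rad
x = r_b·(cos φ + φ·sin φ) = 22.769579·(0.77432638 + 0.68514645·0.63278642) = 27.502868
y = r_b·(sin φ − φ·cos φ) = 22.769579·(0.63278642 − 0.68514645·0.77432638) = 2.328405

x=27.502868 y=2.328405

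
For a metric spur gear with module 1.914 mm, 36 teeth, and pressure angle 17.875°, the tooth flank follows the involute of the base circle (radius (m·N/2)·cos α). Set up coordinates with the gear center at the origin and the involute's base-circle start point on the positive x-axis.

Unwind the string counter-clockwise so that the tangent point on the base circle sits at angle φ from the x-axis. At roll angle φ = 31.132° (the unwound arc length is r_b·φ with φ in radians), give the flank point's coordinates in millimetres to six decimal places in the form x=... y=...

pitch radius r_p = m·N/2 = 1.914·36/2 = 34.452000
base radius r_b = r_p·cos α = 34.452000·cos 17.875° = 32.788948
roll angle φ = 31.132° = 0.54335590 rad
x = r_b·(cos φ + φ·sin φ) = 32.788948·(0.85597846 + 0.54335590·0.51701148) = 37.277745
y = r_b·(sin φ − φ·cos φ) = 32.788948·(0.51701148 − 0.54335590·0.85597846) = 1.702092

x=37.277745 y=1.702092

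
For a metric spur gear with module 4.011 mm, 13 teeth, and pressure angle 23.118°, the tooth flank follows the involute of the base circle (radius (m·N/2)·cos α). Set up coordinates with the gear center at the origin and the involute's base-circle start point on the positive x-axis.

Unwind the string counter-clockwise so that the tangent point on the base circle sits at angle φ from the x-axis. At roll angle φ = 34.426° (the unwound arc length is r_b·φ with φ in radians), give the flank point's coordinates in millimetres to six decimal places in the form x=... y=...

pitch radius r_p = m·N/2 = 4.011·13/2 = 26.071500
base radius r_b = r_p·cos α = 26.071500·cos 23.118° = 23.977912
roll angle φ = 34.426° = 0.60084705 rad
x = r_b·(cos φ + φ·sin φ) = 23.977912·(0.82485704 + 0.60084705·0.56534137) = 27.923255
y = r_b·(sin φ − φ·cos φ) = 23.977912·(0.56534137 − 0.60084705·0.82485704) = 1.671943

x=27.923255 y=1.671943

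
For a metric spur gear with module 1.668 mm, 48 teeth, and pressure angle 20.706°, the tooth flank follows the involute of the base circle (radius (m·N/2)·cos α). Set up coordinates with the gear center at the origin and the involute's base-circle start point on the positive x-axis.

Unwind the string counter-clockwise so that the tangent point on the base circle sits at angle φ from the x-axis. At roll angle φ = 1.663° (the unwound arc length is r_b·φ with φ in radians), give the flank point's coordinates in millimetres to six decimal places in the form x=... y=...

x=37.461983 y=0.000305

pitch radius r_p = m·N/2 = 1.668·48/2 = 40.032000
base radius r_b = r_p·cos α = 40.032000·cos 20.706° = 37.446213
roll angle φ = 1.663° = 0.02902483 rad
x = r_b·(cos φ + φ·sin φ) = 37.446213·(0.99957881 + 0.02902483·0.02902075) = 37.461983
y = r_b·(sin φ − φ·cos φ) = 37.446213·(0.02902075 − 0.02902483·0.99957881) = 0.000305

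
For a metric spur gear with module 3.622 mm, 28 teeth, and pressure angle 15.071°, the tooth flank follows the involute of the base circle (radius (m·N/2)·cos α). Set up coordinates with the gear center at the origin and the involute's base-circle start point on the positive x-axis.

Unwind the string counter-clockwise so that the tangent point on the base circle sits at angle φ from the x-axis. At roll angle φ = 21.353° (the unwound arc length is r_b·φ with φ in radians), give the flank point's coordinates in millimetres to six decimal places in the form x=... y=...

x=52.247014 y=0.833143

pitch radius r_p = m·N/2 = 3.622·28/2 = 50.708000
base radius r_b = r_p·cos α = 50.708000·cos 15.071° = 48.963866
roll angle φ = 21.353° = 0.37268016 rad
x = r_b·(cos φ + φ·sin φ) = 48.963866·(0.93135481 + 0.37268016·0.36411291) = 52.247014
y = r_b·(sin φ − φ·cos φ) = 48.963866·(0.36411291 − 0.37268016·0.93135481) = 0.833143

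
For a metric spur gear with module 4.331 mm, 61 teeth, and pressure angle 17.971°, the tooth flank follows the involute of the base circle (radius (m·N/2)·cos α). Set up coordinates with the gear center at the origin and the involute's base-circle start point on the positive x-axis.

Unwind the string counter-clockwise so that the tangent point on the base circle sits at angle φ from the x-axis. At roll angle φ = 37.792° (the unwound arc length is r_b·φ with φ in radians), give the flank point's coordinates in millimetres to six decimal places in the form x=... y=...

x=150.082263 y=11.504363

pitch radius r_p = m·N/2 = 4.331·61/2 = 132.095500
base radius r_b = r_p·cos α = 132.095500·cos 17.971° = 125.650931
roll angle φ = 37.792° = 0.65959483 rad
x = r_b·(cos φ + φ·sin φ) = 125.650931·(0.79024058 + 0.65959483·0.61279672) = 150.082263
y = r_b·(sin φ − φ·cos φ) = 125.650931·(0.61279672 − 0.65959483·0.79024058) = 11.504363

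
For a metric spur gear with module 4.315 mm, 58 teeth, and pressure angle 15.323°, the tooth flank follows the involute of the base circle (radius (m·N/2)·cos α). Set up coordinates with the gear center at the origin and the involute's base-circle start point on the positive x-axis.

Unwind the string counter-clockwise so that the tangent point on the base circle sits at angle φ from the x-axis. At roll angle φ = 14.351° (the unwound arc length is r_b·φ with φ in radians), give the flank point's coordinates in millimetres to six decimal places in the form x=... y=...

x=124.413177 y=0.628188

pitch radius r_p = m·N/2 = 4.315·58/2 = 125.135000
base radius r_b = r_p·cos α = 125.135000·cos 15.323° = 120.686628
roll angle φ = 14.351° = 0.25047220 rad
x = r_b·(cos φ + φ·sin φ) = 120.686628·(0.96879549 + 0.25047220·0.24786145) = 124.413177
y = r_b·(sin φ − φ·cos φ) = 120.686628·(0.24786145 − 0.25047220·0.96879549) = 0.628188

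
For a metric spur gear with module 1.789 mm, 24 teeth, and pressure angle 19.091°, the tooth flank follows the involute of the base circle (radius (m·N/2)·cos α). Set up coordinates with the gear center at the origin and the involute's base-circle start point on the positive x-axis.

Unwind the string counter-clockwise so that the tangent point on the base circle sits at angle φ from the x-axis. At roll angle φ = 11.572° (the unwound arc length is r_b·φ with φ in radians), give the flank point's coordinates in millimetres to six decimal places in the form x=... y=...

x=20.696832 y=0.055486

pitch radius r_p = m·N/2 = 1.789·24/2 = 21.468000
base radius r_b = r_p·cos α = 21.468000·cos 19.091° = 20.287266
roll angle φ = 11.572° = 0.20196950 rad
x = r_b·(cos φ + φ·sin φ) = 20.287266·(0.97967340 + 0.20196950·0.20059919) = 20.696832
y = r_b·(sin φ − φ·cos φ) = 20.287266·(0.20059919 − 0.20196950·0.97967340) = 0.055486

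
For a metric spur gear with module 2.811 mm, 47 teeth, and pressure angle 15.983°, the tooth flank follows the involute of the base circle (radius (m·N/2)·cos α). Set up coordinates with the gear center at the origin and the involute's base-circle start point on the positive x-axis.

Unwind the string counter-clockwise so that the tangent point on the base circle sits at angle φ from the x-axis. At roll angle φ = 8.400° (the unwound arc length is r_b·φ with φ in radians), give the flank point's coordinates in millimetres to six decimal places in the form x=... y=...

pitch radius r_p = m·N/2 = 2.811·47/2 = 66.058500
base radius r_b = r_p·cos α = 66.058500·cos 15.983° = 63.504905
roll angle φ = 8.400° = 0.14660766 rad
x = r_b·(cos φ + φ·sin φ) = 63.504905·(0.98927233 + 0.14660766·0.14608303) = 64.183724
y = r_b·(sin φ − φ·cos φ) = 63.504905·(0.14608303 − 0.14660766·0.98927233) = 0.066561

x=64.183724 y=0.066561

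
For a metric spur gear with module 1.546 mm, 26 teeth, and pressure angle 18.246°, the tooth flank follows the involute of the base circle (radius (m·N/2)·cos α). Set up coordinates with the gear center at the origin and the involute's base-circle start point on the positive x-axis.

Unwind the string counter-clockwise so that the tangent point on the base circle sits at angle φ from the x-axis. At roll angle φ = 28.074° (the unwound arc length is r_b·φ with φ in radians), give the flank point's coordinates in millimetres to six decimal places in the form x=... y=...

pitch radius r_p = m·N/2 = 1.546·26/2 = 20.098000
base radius r_b = r_p·cos α = 20.098000·cos 18.246° = 19.087492
roll angle φ = 28.074° = 0.48998373 rad
x = r_b·(cos φ + φ·sin φ) = 19.087492·(0.88234051 + 0.48998373·0.47061154) = 21.243091
y = r_b·(sin φ − φ·cos φ) = 19.087492·(0.47061154 − 0.48998373·0.88234051) = 0.730651

x=21.243091 y=0.730651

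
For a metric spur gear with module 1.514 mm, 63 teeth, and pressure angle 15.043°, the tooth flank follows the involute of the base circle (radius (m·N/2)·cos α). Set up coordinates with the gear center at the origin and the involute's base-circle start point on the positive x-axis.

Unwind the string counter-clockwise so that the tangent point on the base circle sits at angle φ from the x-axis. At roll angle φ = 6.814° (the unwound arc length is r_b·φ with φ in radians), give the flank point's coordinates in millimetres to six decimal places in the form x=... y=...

pitch radius r_p = m·N/2 = 1.514·63/2 = 47.691000
base radius r_b = r_p·cos α = 47.691000·cos 15.043° = 46.056692
roll angle φ = 6.814° = 0.11892674 rad
x = r_b·(cos φ + φ·sin φ) = 46.056692·(0.99293655 + 0.11892674·0.11864659) = 46.381244
y = r_b·(sin φ − φ·cos φ) = 46.056692·(0.11864659 − 0.11892674·0.99293655) = 0.025787

x=46.381244 y=0.025787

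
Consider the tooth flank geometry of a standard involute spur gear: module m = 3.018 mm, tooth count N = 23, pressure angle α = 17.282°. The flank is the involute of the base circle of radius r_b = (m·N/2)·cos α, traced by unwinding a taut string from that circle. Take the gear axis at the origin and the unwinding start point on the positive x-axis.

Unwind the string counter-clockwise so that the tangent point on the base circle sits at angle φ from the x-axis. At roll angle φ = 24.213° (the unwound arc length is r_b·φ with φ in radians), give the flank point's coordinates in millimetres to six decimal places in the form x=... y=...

pitch radius r_p = m·N/2 = 3.018·23/2 = 34.707000
base radius r_b = r_p·cos α = 34.707000·cos 17.282° = 33.140124
roll angle φ = 24.213° = 0.42259657 rad
x = r_b·(cos φ + φ·sin φ) = 33.140124·(0.91202708 + 0.42259657·0.41012998) = 35.968521
y = r_b·(sin φ − φ·cos φ) = 33.140124·(0.41012998 − 0.42259657·0.91202708) = 0.818908

x=35.968521 y=0.818908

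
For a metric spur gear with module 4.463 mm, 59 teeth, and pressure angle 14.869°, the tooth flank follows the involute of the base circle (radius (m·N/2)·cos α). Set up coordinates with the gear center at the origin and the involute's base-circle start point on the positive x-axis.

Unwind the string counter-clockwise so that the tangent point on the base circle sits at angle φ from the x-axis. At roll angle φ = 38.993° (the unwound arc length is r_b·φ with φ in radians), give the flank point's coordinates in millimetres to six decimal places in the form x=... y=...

x=153.392928 y=12.760824

pitch radius r_p = m·N/2 = 4.463·59/2 = 131.658500
base radius r_b = r_p·cos α = 131.658500·cos 14.869° = 127.249923
roll angle φ = 38.993° = 0.68055624 rad
x = r_b·(cos φ + φ·sin φ) = 127.249923·(0.77722284 + 0.68055624·0.62922544) = 153.392928
y = r_b·(sin φ − φ·cos φ) = 127.249923·(0.62922544 − 0.68055624·0.77722284) = 12.760824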